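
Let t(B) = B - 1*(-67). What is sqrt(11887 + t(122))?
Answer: 2*sqrt(3019) ≈ 109.89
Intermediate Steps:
t(B) = 67 + B (t(B) = B + 67 = 67 + B)
sqrt(11887 + t(122)) = sqrt(11887 + (67 + 122)) = sqrt(11887 + 189) = sqrt(12076) = 2*sqrt(3019)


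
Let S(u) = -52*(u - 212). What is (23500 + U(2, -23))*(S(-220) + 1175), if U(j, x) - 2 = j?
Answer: 555611056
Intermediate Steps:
S(u) = 11024 - 52*u (S(u) = -52*(-212 + u) = 11024 - 52*u)
U(j, x) = 2 + j
(23500 + U(2, -23))*(S(-220) + 1175) = (23500 + (2 + 2))*((11024 - 52*(-220)) + 1175) = (23500 + 4)*((11024 + 11440) + 1175) = 23504*(22464 + 1175) = 23504*23639 = 555611056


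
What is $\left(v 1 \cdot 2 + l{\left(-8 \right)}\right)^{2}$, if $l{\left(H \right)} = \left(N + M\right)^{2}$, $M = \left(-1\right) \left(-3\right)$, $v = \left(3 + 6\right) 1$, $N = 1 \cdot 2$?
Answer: $1849$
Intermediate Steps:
$N = 2$
$v = 9$ ($v = 9 \cdot 1 = 9$)
$M = 3$
$l{\left(H \right)} = 25$ ($l{\left(H \right)} = \left(2 + 3\right)^{2} = 5^{2} = 25$)
$\left(v 1 \cdot 2 + l{\left(-8 \right)}\right)^{2} = \left(9 \cdot 1 \cdot 2 + 25\right)^{2} = \left(9 \cdot 2 + 25\right)^{2} = \left(18 + 25\right)^{2} = 43^{2} = 1849$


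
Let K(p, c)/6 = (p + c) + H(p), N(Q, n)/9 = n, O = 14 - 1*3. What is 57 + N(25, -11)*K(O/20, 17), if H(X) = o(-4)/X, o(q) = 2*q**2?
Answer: -449277/10 ≈ -44928.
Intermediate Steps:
H(X) = 32/X (H(X) = (2*(-4)**2)/X = (2*16)/X = 32/X)
O = 11 (O = 14 - 3 = 11)
N(Q, n) = 9*n
K(p, c) = 6*c + 6*p + 192/p (K(p, c) = 6*((p + c) + 32/p) = 6*((c + p) + 32/p) = 6*(c + p + 32/p) = 6*c + 6*p + 192/p)
57 + N(25, -11)*K(O/20, 17) = 57 + (9*(-11))*(6*(32 + (11/20)*(17 + 11/20))/((11/20))) = 57 - 594*(32 + (11*(1/20))*(17 + 11*(1/20)))/(11*(1/20)) = 57 - 594*(32 + 11*(17 + 11/20)/20)/11/20 = 57 - 594*20*(32 + (11/20)*(351/20))/11 = 57 - 594*20*(32 + 3861/400)/11 = 57 - 594*20*16661/(11*400) = 57 - 99*49983/110 = 57 - 449847/10 = -449277/10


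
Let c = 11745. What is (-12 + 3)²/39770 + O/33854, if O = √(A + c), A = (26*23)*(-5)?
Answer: 81/39770 + √8755/33854 ≈ 0.0048006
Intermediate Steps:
A = -2990 (A = 598*(-5) = -2990)
O = √8755 (O = √(-2990 + 11745) = √8755 ≈ 93.568)
(-12 + 3)²/39770 + O/33854 = (-12 + 3)²/39770 + √8755/33854 = (-9)²*(1/39770) + √8755*(1/33854) = 81*(1/39770) + √8755/33854 = 81/39770 + √8755/33854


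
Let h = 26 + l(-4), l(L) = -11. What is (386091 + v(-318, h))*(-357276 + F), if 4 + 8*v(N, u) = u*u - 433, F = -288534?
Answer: -249324314745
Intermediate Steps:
h = 15 (h = 26 - 11 = 15)
v(N, u) = -437/8 + u**2/8 (v(N, u) = -1/2 + (u*u - 433)/8 = -1/2 + (u**2 - 433)/8 = -1/2 + (-433 + u**2)/8 = -1/2 + (-433/8 + u**2/8) = -437/8 + u**2/8)
(386091 + v(-318, h))*(-357276 + F) = (386091 + (-437/8 + (1/8)*15**2))*(-357276 - 288534) = (386091 + (-437/8 + (1/8)*225))*(-645810) = (386091 + (-437/8 + 225/8))*(-645810) = (386091 - 53/2)*(-645810) = (772129/2)*(-645810) = -249324314745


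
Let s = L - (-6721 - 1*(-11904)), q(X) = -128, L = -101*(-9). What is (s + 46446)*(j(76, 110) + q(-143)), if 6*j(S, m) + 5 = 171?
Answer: -12693772/3 ≈ -4.2313e+6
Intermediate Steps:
L = 909
j(S, m) = 83/3 (j(S, m) = -⅚ + (⅙)*171 = -⅚ + 57/2 = 83/3)
s = -4274 (s = 909 - (-6721 - 1*(-11904)) = 909 - (-6721 + 11904) = 909 - 1*5183 = 909 - 5183 = -4274)
(s + 46446)*(j(76, 110) + q(-143)) = (-4274 + 46446)*(83/3 - 128) = 42172*(-301/3) = -12693772/3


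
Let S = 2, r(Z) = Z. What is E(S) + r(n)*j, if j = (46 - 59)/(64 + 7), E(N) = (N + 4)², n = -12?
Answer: 2712/71 ≈ 38.197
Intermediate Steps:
E(N) = (4 + N)²
j = -13/71 ≈ -0.18310
E(S) + r(n)*j = (4 + 2)² - 12*(-13/71) = 6² + 156/71 = 36 + 156/71 = 2712/71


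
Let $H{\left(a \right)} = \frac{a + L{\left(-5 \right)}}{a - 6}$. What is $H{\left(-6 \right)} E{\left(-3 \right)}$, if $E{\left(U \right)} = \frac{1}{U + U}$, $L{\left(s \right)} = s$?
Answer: $- \frac{11}{72} \approx -0.15278$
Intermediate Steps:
$E{\left(U \right)} = \frac{1}{2 U}$
$H{\left(a \right)} = \frac{-5 + a}{-6 + a}$ ($H{\left(a \right)} = \frac{a - 5}{a - 6} = \frac{-5 + a}{a - 6} = \frac{-5 + a}{-6 + a}$)
$H{\left(-6 \right)} E{\left(-3 \right)} = \frac{-5 - 6}{-6 - 6} \frac{1}{2 \left(-3\right)} = \frac{1}{-12} \left(-11\right) \frac{1}{2} \left(- \frac{1}{3}\right) = \left(- \frac{1}{12}\right) \left(-11\right) \left(- \frac{1}{6}\right) = \frac{11}{12} \left(- \frac{1}{6}\right) = - \frac{11}{72}$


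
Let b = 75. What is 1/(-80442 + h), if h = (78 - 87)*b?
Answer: -1/81117 ≈ -1.2328e-5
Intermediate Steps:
h = -675 (h = (78 - 87)*75 = -9*75 = -675)
1/(-80442 + h) = 1/(-80442 - 675) = 1/(-81117) = -1/81117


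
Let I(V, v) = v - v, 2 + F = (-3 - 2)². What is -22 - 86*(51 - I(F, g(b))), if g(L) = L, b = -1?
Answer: -4408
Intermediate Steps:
F = 23 (F = -2 + (-3 - 2)² = -2 + (-5)² = -2 + 25 = 23)
I(V, v) = 0
-22 - 86*(51 - I(F, g(b))) = -22 - 86*(51 - 1*0) = -22 - 86*(51 + 0) = -22 - 86*51 = -22 - 4386 = -4408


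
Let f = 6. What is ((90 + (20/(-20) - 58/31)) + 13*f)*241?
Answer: 1233679/31 ≈ 39796.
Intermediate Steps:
((90 + (20/(-20) - 58/31)) + 13*f)*241 = ((90 + (20/(-20) - 58/31)) + 13*6)*241 = ((90 + (20*(-1/20) - 58*1/31)) + 78)*241 = ((90 + (-1 - 58/31)) + 78)*241 = ((90 - 89/31) + 78)*241 = (2701/31 + 78)*241 = (5119/31)*241 = 1233679/31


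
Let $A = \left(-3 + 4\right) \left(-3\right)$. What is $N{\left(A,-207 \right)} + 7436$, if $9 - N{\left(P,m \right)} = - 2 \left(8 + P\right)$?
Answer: $7455$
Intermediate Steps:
$A = -3$ ($A = 1 \left(-3\right) = -3$)
$N{\left(P,m \right)} = 25 + 2 P$ ($N{\left(P,m \right)} = 9 - - 2 \left(8 + P\right) = 9 - \left(-16 - 2 P\right) = 9 + \left(16 + 2 P\right) = 25 + 2 P$)
$N{\left(A,-207 \right)} + 7436 = \left(25 + 2 \left(-3\right)\right) + 7436 = \left(25 - 6\right) + 7436 = 19 + 7436 = 7455$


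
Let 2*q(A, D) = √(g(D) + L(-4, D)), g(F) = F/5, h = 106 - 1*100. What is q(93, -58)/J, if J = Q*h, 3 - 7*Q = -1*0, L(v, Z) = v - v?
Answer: 7*I*√290/180 ≈ 0.66225*I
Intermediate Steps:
L(v, Z) = 0
h = 6 (h = 106 - 100 = 6)
Q = 3/7 (Q = 3/7 - (-1)*0/7 = 3/7 - ⅐*0 = 3/7 + 0 = 3/7 ≈ 0.42857)
g(F) = F/5 (g(F) = F*(⅕) = F/5)
J = 18/7 (J = (3/7)*6 = 18/7 ≈ 2.5714)
q(A, D) = √5*√D/10 (q(A, D) = √(D/5 + 0)/2 = √(D/5)/2 = (√5*√D/5)/2 = √5*√D/10)
q(93, -58)/J = (√5*√(-58)/10)/(18/7) = (√5*(I*√58)/10)*(7/18) = (I*√290/10)*(7/18) = 7*I*√290/180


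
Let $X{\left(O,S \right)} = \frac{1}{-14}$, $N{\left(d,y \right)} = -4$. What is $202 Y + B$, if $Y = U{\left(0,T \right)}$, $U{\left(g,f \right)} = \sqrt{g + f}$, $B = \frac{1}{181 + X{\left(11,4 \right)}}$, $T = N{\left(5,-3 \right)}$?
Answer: $\frac{14}{2533} + 404 i \approx 0.005527 + 404.0 i$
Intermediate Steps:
$X{\left(O,S \right)} = - \frac{1}{14}$
$T = -4$
$B = \frac{14}{2533}$ ($B = \frac{1}{181 - \frac{1}{14}} = \frac{1}{\frac{2533}{14}} = \frac{14}{2533} \approx 0.005527$)
$U{\left(g,f \right)} = \sqrt{f + g}$
$Y = 2 i$ ($Y = \sqrt{-4 + 0} = \sqrt{-4} = 2 i \approx 2.0 i$)
$202 Y + B = 202 \cdot 2 i + \frac{14}{2533} = 404 i + \frac{14}{2533} = \frac{14}{2533} + 404 i$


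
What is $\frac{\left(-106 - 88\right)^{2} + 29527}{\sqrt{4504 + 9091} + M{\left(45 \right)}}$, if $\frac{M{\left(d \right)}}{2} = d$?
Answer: $- \frac{1208934}{1099} + \frac{67163 \sqrt{13595}}{5495} \approx 325.09$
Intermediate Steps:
$M{\left(d \right)} = 2 d$
$\frac{\left(-106 - 88\right)^{2} + 29527}{\sqrt{4504 + 9091} + M{\left(45 \right)}} = \frac{\left(-106 - 88\right)^{2} + 29527}{\sqrt{4504 + 9091} + 2 \cdot 45} = \frac{\left(-194\right)^{2} + 29527}{\sqrt{13595} + 90} = \frac{37636 + 29527}{90 + \sqrt{13595}} = \frac{67163}{90 + \sqrt{13595}}$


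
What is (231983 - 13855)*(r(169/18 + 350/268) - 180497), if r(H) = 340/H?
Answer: -253861757971024/6449 ≈ -3.9365e+10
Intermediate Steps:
(231983 - 13855)*(r(169/18 + 350/268) - 180497) = (231983 - 13855)*(340/(169/18 + 350/268) - 180497) = 218128*(340/(169*(1/18) + 350*(1/268)) - 180497) = 218128*(340/(169/18 + 175/134) - 180497) = 218128*(340/(6449/603) - 180497) = 218128*(340*(603/6449) - 180497) = 218128*(205020/6449 - 180497) = 218128*(-1163820133/6449) = -253861757971024/6449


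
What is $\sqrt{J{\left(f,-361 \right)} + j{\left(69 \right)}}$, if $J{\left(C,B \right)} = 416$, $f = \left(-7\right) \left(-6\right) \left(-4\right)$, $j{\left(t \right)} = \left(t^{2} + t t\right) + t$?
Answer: $\sqrt{10007} \approx 100.04$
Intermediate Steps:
$j{\left(t \right)} = t + 2 t^{2}$ ($j{\left(t \right)} = \left(t^{2} + t^{2}\right) + t = 2 t^{2} + t = t + 2 t^{2}$)
$f = -168$ ($f = 42 \left(-4\right) = -168$)
$\sqrt{J{\left(f,-361 \right)} + j{\left(69 \right)}} = \sqrt{416 + 69 \left(1 + 2 \cdot 69\right)} = \sqrt{416 + 69 \left(1 + 138\right)} = \sqrt{416 + 69 \cdot 139} = \sqrt{416 + 9591} = \sqrt{10007}$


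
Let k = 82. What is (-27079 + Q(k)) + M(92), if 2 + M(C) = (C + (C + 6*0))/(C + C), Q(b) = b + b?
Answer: -26916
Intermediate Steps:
Q(b) = 2*b
M(C) = -1 (M(C) = -2 + (C + (C + 6*0))/(C + C) = -2 + (C + (C + 0))/((2*C)) = -2 + (C + C)*(1/(2*C)) = -2 + (2*C)*(1/(2*C)) = -2 + 1 = -1)
(-27079 + Q(k)) + M(92) = (-27079 + 2*82) - 1 = (-27079 + 164) - 1 = -26915 - 1 = -26916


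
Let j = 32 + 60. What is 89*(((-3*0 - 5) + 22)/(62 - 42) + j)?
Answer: 165273/20 ≈ 8263.7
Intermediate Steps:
j = 92
89*(((-3*0 - 5) + 22)/(62 - 42) + j) = 89*(((-3*0 - 5) + 22)/(62 - 42) + 92) = 89*(((0 - 5) + 22)/20 + 92) = 89*((-5 + 22)*(1/20) + 92) = 89*(17*(1/20) + 92) = 89*(17/20 + 92) = 89*(1857/20) = 165273/20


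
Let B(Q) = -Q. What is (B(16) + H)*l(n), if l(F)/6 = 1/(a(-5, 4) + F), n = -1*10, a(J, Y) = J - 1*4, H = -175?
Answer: 1146/19 ≈ 60.316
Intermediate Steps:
a(J, Y) = -4 + J (a(J, Y) = J - 4 = -4 + J)
n = -10
l(F) = 6/(-9 + F) (l(F) = 6/((-4 - 5) + F) = 6/(-9 + F))
(B(16) + H)*l(n) = (-1*16 - 175)*(6/(-9 - 10)) = (-16 - 175)*(6/(-19)) = -1146*(-1)/19 = -191*(-6/19) = 1146/19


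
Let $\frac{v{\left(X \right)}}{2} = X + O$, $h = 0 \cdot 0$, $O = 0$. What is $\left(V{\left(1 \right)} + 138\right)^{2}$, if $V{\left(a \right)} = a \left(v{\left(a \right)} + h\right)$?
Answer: $19600$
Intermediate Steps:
$h = 0$
$v{\left(X \right)} = 2 X$ ($v{\left(X \right)} = 2 \left(X + 0\right) = 2 X$)
$V{\left(a \right)} = 2 a^{2}$ ($V{\left(a \right)} = a \left(2 a + 0\right) = a 2 a = 2 a^{2}$)
$\left(V{\left(1 \right)} + 138\right)^{2} = \left(2 \cdot 1^{2} + 138\right)^{2} = \left(2 \cdot 1 + 138\right)^{2} = \left(2 + 138\right)^{2} = 140^{2} = 19600$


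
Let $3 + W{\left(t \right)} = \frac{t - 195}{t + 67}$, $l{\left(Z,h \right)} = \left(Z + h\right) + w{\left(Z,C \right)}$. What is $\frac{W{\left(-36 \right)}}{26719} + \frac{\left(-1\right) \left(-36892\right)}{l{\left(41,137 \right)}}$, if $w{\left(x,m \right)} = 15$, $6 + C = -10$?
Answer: $\frac{30557175256}{159859777} \approx 191.15$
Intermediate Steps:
$C = -16$ ($C = -6 - 10 = -16$)
$l{\left(Z,h \right)} = 15 + Z + h$ ($l{\left(Z,h \right)} = \left(Z + h\right) + 15 = 15 + Z + h$)
$W{\left(t \right)} = -3 + \frac{-195 + t}{67 + t}$ ($W{\left(t \right)} = -3 + \frac{t - 195}{t + 67} = -3 + \frac{-195 + t}{67 + t}$)
$\frac{W{\left(-36 \right)}}{26719} + \frac{\left(-1\right) \left(-36892\right)}{l{\left(41,137 \right)}} = \frac{2 \frac{1}{67 - 36} \left(-198 - -36\right)}{26719} + \frac{\left(-1\right) \left(-36892\right)}{15 + 41 + 137} = \frac{2 \left(-198 + 36\right)}{31} \cdot \frac{1}{26719} + \frac{36892}{193} = 2 \cdot \frac{1}{31} \left(-162\right) \frac{1}{26719} + 36892 \cdot \frac{1}{193} = \left(- \frac{324}{31}\right) \frac{1}{26719} + \frac{36892}{193} = - \frac{324}{828289} + \frac{36892}{193} = \frac{30557175256}{159859777}$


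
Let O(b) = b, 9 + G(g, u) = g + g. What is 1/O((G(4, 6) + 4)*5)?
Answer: 1/15 ≈ 0.066667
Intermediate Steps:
G(g, u) = -9 + 2*g (G(g, u) = -9 + (g + g) = -9 + 2*g)
1/O((G(4, 6) + 4)*5) = 1/(((-9 + 2*4) + 4)*5) = 1/(((-9 + 8) + 4)*5) = 1/((-1 + 4)*5) = 1/(3*5) = 1/15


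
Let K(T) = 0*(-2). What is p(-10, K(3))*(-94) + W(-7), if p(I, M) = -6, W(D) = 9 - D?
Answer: 580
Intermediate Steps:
K(T) = 0
p(-10, K(3))*(-94) + W(-7) = -6*(-94) + (9 - 1*(-7)) = 564 + (9 + 7) = 564 + 16 = 580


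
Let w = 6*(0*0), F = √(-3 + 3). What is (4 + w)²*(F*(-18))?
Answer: 0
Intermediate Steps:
F = 0 (F = √0 = 0)
w = 0 (w = 6*0 = 0)
(4 + w)²*(F*(-18)) = (4 + 0)²*(0*(-18)) = 4²*0 = 16*0 = 0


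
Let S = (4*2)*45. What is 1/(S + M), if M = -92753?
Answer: -1/92393 ≈ -1.0823e-5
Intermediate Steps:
S = 360 (S = 8*45 = 360)
1/(S + M) = 1/(360 - 92753) = 1/(-92393) = -1/92393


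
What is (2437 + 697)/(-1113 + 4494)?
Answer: 3134/3381 ≈ 0.92694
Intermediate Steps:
(2437 + 697)/(-1113 + 4494) = 3134/3381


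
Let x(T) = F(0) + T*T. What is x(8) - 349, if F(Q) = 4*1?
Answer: -281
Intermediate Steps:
F(Q) = 4
x(T) = 4 + T**2 (x(T) = 4 + T*T = 4 + T**2)
x(8) - 349 = (4 + 8**2) - 349 = (4 + 64) - 349 = 68 - 349 = -281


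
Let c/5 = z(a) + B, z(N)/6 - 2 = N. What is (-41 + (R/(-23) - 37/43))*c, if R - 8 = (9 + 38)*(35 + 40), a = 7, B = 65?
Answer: -115024805/989 ≈ -1.1630e+5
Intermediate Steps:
z(N) = 12 + 6*N
c = 595 (c = 5*((12 + 6*7) + 65) = 5*((12 + 42) + 65) = 5*(54 + 65) = 5*119 = 595)
R = 3533 (R = 8 + (9 + 38)*(35 + 40) = 8 + 47*75 = 8 + 3525 = 3533)
(-41 + (R/(-23) - 37/43))*c = (-41 + (3533/(-23) - 37/43))*595 = (-41 + (3533*(-1/23) - 37*1/43))*595 = (-41 + (-3533/23 - 37/43))*595 = (-41 - 152770/989)*595 = -193319/989*595 = -115024805/989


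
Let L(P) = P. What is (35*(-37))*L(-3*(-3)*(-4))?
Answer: 46620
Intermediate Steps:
(35*(-37))*L(-3*(-3)*(-4)) = (35*(-37))*(-3*(-3)*(-4)) = -11655*(-4) = -1295*(-36) = 46620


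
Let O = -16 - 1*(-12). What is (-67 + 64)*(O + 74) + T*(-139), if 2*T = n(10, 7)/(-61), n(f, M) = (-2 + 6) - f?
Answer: -13227/61 ≈ -216.84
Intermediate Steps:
O = -4 (O = -16 + 12 = -4)
n(f, M) = 4 - f
T = 3/61 (T = ((4 - 1*10)/(-61))/2 = ((4 - 10)*(-1/61))/2 = (-6*(-1/61))/2 = (1/2)*(6/61) = 3/61 ≈ 0.049180)
(-67 + 64)*(O + 74) + T*(-139) = (-67 + 64)*(-4 + 74) + (3/61)*(-139) = -3*70 - 417/61 = -210 - 417/61 = -13227/61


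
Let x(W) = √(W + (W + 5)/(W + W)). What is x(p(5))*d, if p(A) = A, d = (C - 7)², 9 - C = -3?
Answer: 25*√6 ≈ 61.237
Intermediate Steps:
C = 12 (C = 9 - 1*(-3) = 9 + 3 = 12)
d = 25 (d = (12 - 7)² = 5² = 25)
x(W) = √(W + (5 + W)/(2*W)) (x(W) = √(W + (5 + W)/((2*W))) = √(W + (5 + W)*(1/(2*W))) = √(W + (5 + W)/(2*W)))
x(p(5))*d = (√(2 + 4*5 + 10/5)/2)*25 = (√(2 + 20 + 10*(⅕))/2)*25 = (√(2 + 20 + 2)/2)*25 = (√24/2)*25 = ((2*√6)/2)*25 = √6*25 = 25*√6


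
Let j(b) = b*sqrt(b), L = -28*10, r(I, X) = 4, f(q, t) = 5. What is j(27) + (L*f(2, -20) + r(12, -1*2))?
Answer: -1396 + 81*sqrt(3) ≈ -1255.7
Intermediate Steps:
L = -280
j(b) = b**(3/2)
j(27) + (L*f(2, -20) + r(12, -1*2)) = 27**(3/2) + (-280*5 + 4) = 81*sqrt(3) + (-1400 + 4) = 81*sqrt(3) - 1396 = -1396 + 81*sqrt(3)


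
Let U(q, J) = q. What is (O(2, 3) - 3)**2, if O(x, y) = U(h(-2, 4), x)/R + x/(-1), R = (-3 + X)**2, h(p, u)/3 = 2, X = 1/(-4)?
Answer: 561001/28561 ≈ 19.642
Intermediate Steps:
X = -1/4 ≈ -0.25000
h(p, u) = 6 (h(p, u) = 3*2 = 6)
R = 169/16 (R = (-3 - 1/4)**2 = (-13/4)**2 = 169/16 ≈ 10.563)
O(x, y) = 96/169 - x (O(x, y) = 6/(169/16) + x/(-1) = 6*(16/169) + x*(-1) = 96/169 - x)
(O(2, 3) - 3)**2 = ((96/169 - 1*2) - 3)**2 = ((96/169 - 2) - 3)**2 = (-242/169 - 3)**2 = (-749/169)**2 = 561001/28561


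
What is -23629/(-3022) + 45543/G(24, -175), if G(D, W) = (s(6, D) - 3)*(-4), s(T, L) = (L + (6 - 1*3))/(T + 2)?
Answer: -91730335/3022 ≈ -30354.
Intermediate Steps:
s(T, L) = (3 + L)/(2 + T) (s(T, L) = (L + (6 - 3))/(2 + T) = (L + 3)/(2 + T) = (3 + L)/(2 + T))
G(D, W) = 21/2 - D/2 (G(D, W) = ((3 + D)/(2 + 6) - 3)*(-4) = ((3 + D)/8 - 3)*(-4) = ((3/8 + D/8) - 3)*(-4) = (-21/8 + D/8)*(-4) = 21/2 - D/2)
-23629/(-3022) + 45543/G(24, -175) = -23629/(-3022) + 45543/(21/2 - ½*24) = -23629*(-1/3022) + 45543/(21/2 - 12) = 23629/3022 + 45543/(-3/2) = 23629/3022 + 45543*(-⅔) = 23629/3022 - 30362 = -91730335/3022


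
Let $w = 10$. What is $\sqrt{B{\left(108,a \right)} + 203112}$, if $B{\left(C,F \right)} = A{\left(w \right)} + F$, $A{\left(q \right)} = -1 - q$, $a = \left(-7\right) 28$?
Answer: $9 \sqrt{2505} \approx 450.45$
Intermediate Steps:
$a = -196$
$B{\left(C,F \right)} = -11 + F$ ($B{\left(C,F \right)} = \left(-1 - 10\right) + F = -11 + F$)
$\sqrt{B{\left(108,a \right)} + 203112} = \sqrt{\left(-11 - 196\right) + 203112} = \sqrt{-207 + 203112} = \sqrt{202905} = 9 \sqrt{2505}$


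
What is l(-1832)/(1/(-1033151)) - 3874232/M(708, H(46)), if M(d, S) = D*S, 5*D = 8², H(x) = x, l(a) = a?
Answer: 696523187181/368 ≈ 1.8927e+9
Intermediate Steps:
D = 64/5 (D = (⅕)*8² = (⅕)*64 = 64/5 ≈ 12.800)
M(d, S) = 64*S/5
l(-1832)/(1/(-1033151)) - 3874232/M(708, H(46)) = -1832/(1/(-1033151)) - 3874232/((64/5)*46) = -1832/(-1/1033151) - 3874232/2944/5 = -1832*(-1033151) - 3874232*5/2944 = 1892732632 - 2421395/368 = 696523187181/368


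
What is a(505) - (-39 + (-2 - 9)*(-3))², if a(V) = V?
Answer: 469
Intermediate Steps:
a(505) - (-39 + (-2 - 9)*(-3))² = 505 - (-39 + (-2 - 9)*(-3))² = 505 - (-39 - 11*(-3))² = 505 - (-39 + 33)² = 505 - 1*(-6)² = 505 - 1*36 = 505 - 36 = 469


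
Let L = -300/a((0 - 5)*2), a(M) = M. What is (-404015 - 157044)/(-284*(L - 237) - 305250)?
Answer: 561059/246462 ≈ 2.2765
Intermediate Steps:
L = 30 (L = -300*1/(2*(0 - 5)) = -300/((-5*2)) = -300/(-10) = -300*(-1/10) = 30)
(-404015 - 157044)/(-284*(L - 237) - 305250) = (-404015 - 157044)/(-284*(30 - 237) - 305250) = -561059/(-284*(-207) - 305250) = -561059/(58788 - 305250) = -561059/(-246462) = -561059*(-1/246462) = 561059/246462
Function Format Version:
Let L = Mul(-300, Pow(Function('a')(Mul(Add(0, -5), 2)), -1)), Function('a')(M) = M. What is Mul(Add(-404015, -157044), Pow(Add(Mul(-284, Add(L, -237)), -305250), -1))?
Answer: Rational(561059, 246462) ≈ 2.2765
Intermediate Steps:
L = 30 (L = Mul(-300, Pow(Mul(Add(0, -5), 2), -1)) = Mul(-300, Pow(Mul(-5, 2), -1)) = Mul(-300, Pow(-10, -1)) = Mul(-300, Rational(-1, 10)) = 30)
Mul(Add(-404015, -157044), Pow(Add(Mul(-284, Add(L, -237)), -305250), -1)) = Mul(Add(-404015, -157044), Pow(Add(Mul(-284, Add(30, -237)), -305250), -1)) = Mul(-561059, Pow(Add(Mul(-284, -207), -305250), -1)) = Mul(-561059, Pow(Add(58788, -305250), -1)) = Mul(-561059, Pow(-246462, -1)) = Mul(-561059, Rational(-1, 246462)) = Rational(561059, 246462)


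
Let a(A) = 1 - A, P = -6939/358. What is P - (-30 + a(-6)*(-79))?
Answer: 201775/358 ≈ 563.62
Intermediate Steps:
P = -6939/358 (P = -6939*1/358 = -6939/358 ≈ -19.383)
P - (-30 + a(-6)*(-79)) = -6939/358 - (-30 + (1 - 1*(-6))*(-79)) = -6939/358 - (-30 + (1 + 6)*(-79)) = -6939/358 - (-30 + 7*(-79)) = -6939/358 - (-30 - 553) = -6939/358 - 1*(-583) = -6939/358 + 583 = 201775/358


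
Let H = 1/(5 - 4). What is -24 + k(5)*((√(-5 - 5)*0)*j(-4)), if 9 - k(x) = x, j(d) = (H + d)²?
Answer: -24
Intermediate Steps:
H = 1 (H = 1/1 = 1)
j(d) = (1 + d)²
k(x) = 9 - x
-24 + k(5)*((√(-5 - 5)*0)*j(-4)) = -24 + (9 - 1*5)*((√(-5 - 5)*0)*(1 - 4)²) = -24 + (9 - 5)*((√(-10)*0)*(-3)²) = -24 + 4*(((I*√10)*0)*9) = -24 + 4*(0*9) = -24 + 4*0 = -24 + 0 = -24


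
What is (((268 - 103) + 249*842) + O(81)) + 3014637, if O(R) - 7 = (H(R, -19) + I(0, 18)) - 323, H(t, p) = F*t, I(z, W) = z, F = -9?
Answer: 3223415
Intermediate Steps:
H(t, p) = -9*t
O(R) = -316 - 9*R (O(R) = 7 + ((-9*R + 0) - 323) = 7 + (-9*R - 323) = 7 + (-323 - 9*R) = -316 - 9*R)
(((268 - 103) + 249*842) + O(81)) + 3014637 = (((268 - 103) + 249*842) + (-316 - 9*81)) + 3014637 = ((165 + 209658) + (-316 - 729)) + 3014637 = (209823 - 1045) + 3014637 = 208778 + 3014637 = 3223415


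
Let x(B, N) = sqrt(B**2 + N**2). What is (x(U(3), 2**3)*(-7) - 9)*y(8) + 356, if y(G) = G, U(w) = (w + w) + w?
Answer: 284 - 56*sqrt(145) ≈ -390.33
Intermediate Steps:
U(w) = 3*w (U(w) = 2*w + w = 3*w)
(x(U(3), 2**3)*(-7) - 9)*y(8) + 356 = (sqrt((3*3)**2 + (2**3)**2)*(-7) - 9)*8 + 356 = (sqrt(9**2 + 8**2)*(-7) - 9)*8 + 356 = (sqrt(81 + 64)*(-7) - 9)*8 + 356 = (sqrt(145)*(-7) - 9)*8 + 356 = (-7*sqrt(145) - 9)*8 + 356 = (-9 - 7*sqrt(145))*8 + 356 = (-72 - 56*sqrt(145)) + 356 = 284 - 56*sqrt(145)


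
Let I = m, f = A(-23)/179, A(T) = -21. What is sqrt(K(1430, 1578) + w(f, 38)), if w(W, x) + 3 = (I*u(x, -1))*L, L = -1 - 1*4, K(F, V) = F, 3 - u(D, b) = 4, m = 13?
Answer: 2*sqrt(373) ≈ 38.626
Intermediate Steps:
u(D, b) = -1 (u(D, b) = 3 - 1*4 = 3 - 4 = -1)
L = -5 (L = -1 - 4 = -5)
f = -21/179 ≈ -0.11732
I = 13
w(W, x) = 62 (w(W, x) = -3 + (13*(-1))*(-5) = -3 - 13*(-5) = -3 + 65 = 62)
sqrt(K(1430, 1578) + w(f, 38)) = sqrt(1430 + 62) = sqrt(1492) = 2*sqrt(373)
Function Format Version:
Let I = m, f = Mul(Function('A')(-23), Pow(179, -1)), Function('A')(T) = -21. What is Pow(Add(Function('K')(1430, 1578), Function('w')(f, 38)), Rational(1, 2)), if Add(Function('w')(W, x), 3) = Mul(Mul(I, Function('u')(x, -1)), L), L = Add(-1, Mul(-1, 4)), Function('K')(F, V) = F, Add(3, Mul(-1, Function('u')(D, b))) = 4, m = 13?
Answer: Mul(2, Pow(373, Rational(1, 2))) ≈ 38.626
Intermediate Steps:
Function('u')(D, b) = -1 (Function('u')(D, b) = Add(3, Mul(-1, 4)) = Add(3, -4) = -1)
L = -5 (L = Add(-1, -4) = -5)
f = Rational(-21, 179) (f = Mul(-21, Pow(179, -1)) = Mul(-21, Rational(1, 179)) = Rational(-21, 179) ≈ -0.11732)
I = 13
Function('w')(W, x) = 62 (Function('w')(W, x) = Add(-3, Mul(Mul(13, -1), -5)) = Add(-3, Mul(-13, -5)) = Add(-3, 65) = 62)
Pow(Add(Function('K')(1430, 1578), Function('w')(f, 38)), Rational(1, 2)) = Pow(Add(1430, 62), Rational(1, 2)) = Pow(1492, Rational(1, 2)) = Mul(2, Pow(373, Rational(1, 2)))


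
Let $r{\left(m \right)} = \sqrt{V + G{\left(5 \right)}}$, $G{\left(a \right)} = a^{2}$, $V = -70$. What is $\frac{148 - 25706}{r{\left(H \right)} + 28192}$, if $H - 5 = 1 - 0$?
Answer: $- \frac{720531136}{794788909} + \frac{76674 i \sqrt{5}}{794788909} \approx -0.90657 + 0.00021572 i$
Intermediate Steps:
$H = 6$ ($H = 5 + \left(1 - 0\right) = 5 + \left(1 + 0\right) = 5 + 1 = 6$)
$r{\left(m \right)} = 3 i \sqrt{5}$ ($r{\left(m \right)} = \sqrt{-70 + 5^{2}} = \sqrt{-70 + 25} = \sqrt{-45} = 3 i \sqrt{5}$)
$\frac{148 - 25706}{r{\left(H \right)} + 28192} = \frac{148 - 25706}{3 i \sqrt{5} + 28192} = - \frac{25558}{28192 + 3 i \sqrt{5}}$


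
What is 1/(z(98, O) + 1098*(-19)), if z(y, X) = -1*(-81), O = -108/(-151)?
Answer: -1/20781 ≈ -4.8121e-5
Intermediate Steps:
O = 108/151 (O = -108*(-1/151) = 108/151 ≈ 0.71523)
z(y, X) = 81
1/(z(98, O) + 1098*(-19)) = 1/(81 + 1098*(-19)) = 1/(81 - 20862) = 1/(-20781) = -1/20781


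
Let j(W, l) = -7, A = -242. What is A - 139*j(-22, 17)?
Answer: 731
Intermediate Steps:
A - 139*j(-22, 17) = -242 - 139*(-7) = -242 + 973 = 731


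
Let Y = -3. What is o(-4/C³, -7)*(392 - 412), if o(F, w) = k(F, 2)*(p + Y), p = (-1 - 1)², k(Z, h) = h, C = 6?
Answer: -40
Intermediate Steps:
p = 4 (p = (-2)² = 4)
o(F, w) = 2 (o(F, w) = 2*(4 - 3) = 2*1 = 2)
o(-4/C³, -7)*(392 - 412) = 2*(392 - 412) = 2*(-20) = -40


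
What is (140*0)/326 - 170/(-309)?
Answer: 170/309 ≈ 0.55016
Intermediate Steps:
(140*0)/326 - 170/(-309) = 0*(1/326) - 170*(-1/309) = 0 + 170/309 = 170/309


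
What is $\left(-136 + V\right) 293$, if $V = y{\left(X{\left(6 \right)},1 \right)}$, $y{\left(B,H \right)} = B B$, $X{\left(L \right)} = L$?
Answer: $-29300$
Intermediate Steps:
$y{\left(B,H \right)} = B^{2}$
$V = 36$ ($V = 6^{2} = 36$)
$\left(-136 + V\right) 293 = \left(-136 + 36\right) 293 = \left(-100\right) 293 = -29300$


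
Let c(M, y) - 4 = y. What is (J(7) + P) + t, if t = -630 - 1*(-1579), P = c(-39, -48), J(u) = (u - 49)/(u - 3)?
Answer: 1789/2 ≈ 894.50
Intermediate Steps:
c(M, y) = 4 + y
J(u) = (-49 + u)/(-3 + u)
P = -44 (P = 4 - 48 = -44)
t = 949 (t = -630 + 1579 = 949)
(J(7) + P) + t = ((-49 + 7)/(-3 + 7) - 44) + 949 = (-42/4 - 44) + 949 = ((¼)*(-42) - 44) + 949 = (-21/2 - 44) + 949 = -109/2 + 949 = 1789/2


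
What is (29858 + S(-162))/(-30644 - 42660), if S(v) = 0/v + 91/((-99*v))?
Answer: -478862695/1175649552 ≈ -0.40732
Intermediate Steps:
S(v) = -91/(99*v) (S(v) = 0 + 91*(-1/(99*v)) = 0 - 91/(99*v) = -91/(99*v))
(29858 + S(-162))/(-30644 - 42660) = (29858 - 91/99/(-162))/(-30644 - 42660) = (29858 - 91/99*(-1/162))/(-73304) = (29858 + 91/16038)*(-1/73304) = (478862695/16038)*(-1/73304) = -478862695/1175649552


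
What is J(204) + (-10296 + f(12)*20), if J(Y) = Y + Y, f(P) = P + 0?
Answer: -9648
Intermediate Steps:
f(P) = P
J(Y) = 2*Y
J(204) + (-10296 + f(12)*20) = 2*204 + (-10296 + 12*20) = 408 + (-10296 + 240) = 408 - 10056 = -9648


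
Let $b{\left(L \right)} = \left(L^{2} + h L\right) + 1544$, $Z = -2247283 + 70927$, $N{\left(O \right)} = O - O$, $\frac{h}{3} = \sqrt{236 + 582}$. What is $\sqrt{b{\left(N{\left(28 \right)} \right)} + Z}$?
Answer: $2 i \sqrt{543703} \approx 1474.7 i$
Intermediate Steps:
$h = 3 \sqrt{818}$ ($h = 3 \sqrt{236 + 582} = 3 \sqrt{818} \approx 85.802$)
$N{\left(O \right)} = 0$
$Z = -2176356$
$b{\left(L \right)} = 1544 + L^{2} + 3 L \sqrt{818}$ ($b{\left(L \right)} = \left(L^{2} + 3 \sqrt{818} L\right) + 1544 = \left(L^{2} + 3 L \sqrt{818}\right) + 1544 = 1544 + L^{2} + 3 L \sqrt{818}$)
$\sqrt{b{\left(N{\left(28 \right)} \right)} + Z} = \sqrt{\left(1544 + 0^{2} + 3 \cdot 0 \sqrt{818}\right) - 2176356} = \sqrt{\left(1544 + 0 + 0\right) - 2176356} = \sqrt{1544 - 2176356} = \sqrt{-2174812} = 2 i \sqrt{543703}$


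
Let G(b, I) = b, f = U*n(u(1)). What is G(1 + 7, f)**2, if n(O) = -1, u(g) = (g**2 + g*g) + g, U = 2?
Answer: 64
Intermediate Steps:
u(g) = g + 2*g**2 (u(g) = (g**2 + g**2) + g = 2*g**2 + g = g + 2*g**2)
f = -2 (f = 2*(-1) = -2)
G(1 + 7, f)**2 = (1 + 7)**2 = 8**2 = 64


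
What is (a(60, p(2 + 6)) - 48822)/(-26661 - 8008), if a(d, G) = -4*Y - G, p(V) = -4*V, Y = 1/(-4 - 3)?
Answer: 341526/242683 ≈ 1.4073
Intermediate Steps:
Y = -⅐ (Y = 1/(-7) = -⅐ ≈ -0.14286)
a(d, G) = 4/7 - G (a(d, G) = -4*(-⅐) - G = 4/7 - G)
(a(60, p(2 + 6)) - 48822)/(-26661 - 8008) = ((4/7 - (-4)*(2 + 6)) - 48822)/(-26661 - 8008) = ((4/7 - (-4)*8) - 48822)/(-34669) = ((4/7 - 1*(-32)) - 48822)*(-1/34669) = ((4/7 + 32) - 48822)*(-1/34669) = (228/7 - 48822)*(-1/34669) = -341526/7*(-1/34669) = 341526/242683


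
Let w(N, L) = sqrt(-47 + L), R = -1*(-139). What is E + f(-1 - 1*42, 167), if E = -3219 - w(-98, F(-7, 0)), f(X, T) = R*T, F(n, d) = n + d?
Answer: 19994 - 3*I*sqrt(6) ≈ 19994.0 - 7.3485*I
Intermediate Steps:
R = 139
F(n, d) = d + n
f(X, T) = 139*T
E = -3219 - 3*I*sqrt(6) (E = -3219 - sqrt(-47 + (0 - 7)) = -3219 - sqrt(-47 - 7) = -3219 - sqrt(-54) = -3219 - 3*I*sqrt(6) ≈ -3219.0 - 7.3485*I)
E + f(-1 - 1*42, 167) = (-3219 - 3*I*sqrt(6)) + 139*167 = (-3219 - 3*I*sqrt(6)) + 23213 = 19994 - 3*I*sqrt(6)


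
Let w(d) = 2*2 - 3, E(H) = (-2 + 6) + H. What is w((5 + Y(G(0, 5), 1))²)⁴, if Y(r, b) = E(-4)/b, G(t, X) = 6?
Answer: 1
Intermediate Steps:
E(H) = 4 + H
Y(r, b) = 0 (Y(r, b) = (4 - 4)/b = 0/b = 0)
w(d) = 1 (w(d) = 4 - 3 = 1)
w((5 + Y(G(0, 5), 1))²)⁴ = 1⁴ = 1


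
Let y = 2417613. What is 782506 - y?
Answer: -1635107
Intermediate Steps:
782506 - y = 782506 - 1*2417613 = 782506 - 2417613 = -1635107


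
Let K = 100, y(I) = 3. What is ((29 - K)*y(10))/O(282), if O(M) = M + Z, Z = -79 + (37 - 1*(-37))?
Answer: -213/277 ≈ -0.76895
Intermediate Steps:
Z = -5 (Z = -79 + (37 + 37) = -79 + 74 = -5)
O(M) = -5 + M (O(M) = M - 5 = -5 + M)
((29 - K)*y(10))/O(282) = ((29 - 1*100)*3)/(-5 + 282) = ((29 - 100)*3)/277 = -71*3*(1/277) = -213*1/277 = -213/277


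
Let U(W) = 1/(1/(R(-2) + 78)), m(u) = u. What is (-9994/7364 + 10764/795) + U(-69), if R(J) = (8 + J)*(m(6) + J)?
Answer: 423617/3710 ≈ 114.18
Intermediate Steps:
R(J) = (6 + J)*(8 + J) (R(J) = (8 + J)*(6 + J) = (6 + J)*(8 + J))
U(W) = 102 (U(W) = 1/(1/((48 + (-2)² + 14*(-2)) + 78)) = 1/(1/((48 + 4 - 28) + 78)) = 1/(1/(24 + 78)) = 1/(1/102) = 102)
(-9994/7364 + 10764/795) + U(-69) = (-9994/7364 + 10764/795) + 102 = (-9994*1/7364 + 10764*(1/795)) + 102 = (-19/14 + 3588/265) + 102 = 45197/3710 + 102 = 423617/3710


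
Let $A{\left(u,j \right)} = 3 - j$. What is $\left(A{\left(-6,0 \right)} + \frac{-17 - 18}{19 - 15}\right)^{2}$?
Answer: $\frac{529}{16} \approx 33.063$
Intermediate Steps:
$\left(A{\left(-6,0 \right)} + \frac{-17 - 18}{19 - 15}\right)^{2} = \left(\left(3 - 0\right) + \frac{-17 - 18}{19 - 15}\right)^{2} = \left(\left(3 + 0\right) - \frac{35}{4}\right)^{2} = \left(3 - \frac{35}{4}\right)^{2} = \left(- \frac{23}{4}\right)^{2} = \frac{529}{16}$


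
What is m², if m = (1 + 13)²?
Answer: 38416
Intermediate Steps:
m = 196 (m = 14² = 196)
m² = 196² = 38416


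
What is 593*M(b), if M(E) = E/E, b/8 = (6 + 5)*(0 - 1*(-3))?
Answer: 593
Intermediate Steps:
b = 264 (b = 8*((6 + 5)*(0 - 1*(-3))) = 8*(11*(0 + 3)) = 8*(11*3) = 8*33 = 264)
M(E) = 1
593*M(b) = 593*1 = 593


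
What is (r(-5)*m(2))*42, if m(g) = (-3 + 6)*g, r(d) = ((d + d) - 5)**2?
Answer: 56700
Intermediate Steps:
r(d) = (-5 + 2*d)**2 (r(d) = (2*d - 5)**2 = (-5 + 2*d)**2)
m(g) = 3*g
(r(-5)*m(2))*42 = ((-5 + 2*(-5))**2*(3*2))*42 = ((-5 - 10)**2*6)*42 = ((-15)**2*6)*42 = (225*6)*42 = 1350*42 = 56700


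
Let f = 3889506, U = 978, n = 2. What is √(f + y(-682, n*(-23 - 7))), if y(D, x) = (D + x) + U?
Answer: √3889742 ≈ 1972.2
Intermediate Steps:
y(D, x) = 978 + D + x (y(D, x) = (D + x) + 978 = 978 + D + x)
√(f + y(-682, n*(-23 - 7))) = √(3889506 + (978 - 682 + 2*(-23 - 7))) = √(3889506 + (978 - 682 + 2*(-30))) = √(3889506 + (978 - 682 - 60)) = √(3889506 + 236) = √3889742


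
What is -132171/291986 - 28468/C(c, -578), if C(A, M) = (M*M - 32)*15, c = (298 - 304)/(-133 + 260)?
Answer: -167648015207/365769402270 ≈ -0.45834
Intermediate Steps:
c = -6/127 ≈ -0.047244
C(A, M) = -480 + 15*M² (C(A, M) = (M² - 32)*15 = (-32 + M²)*15 = -480 + 15*M²)
-132171/291986 - 28468/C(c, -578) = -132171/291986 - 28468/(-480 + 15*(-578)²) = -132171*1/291986 - 28468/(-480 + 15*334084) = -132171/291986 - 28468/(-480 + 5011260) = -132171/291986 - 28468/5010780 = -132171/291986 - 28468*1/5010780 = -132171/291986 - 7117/1252695 = -167648015207/365769402270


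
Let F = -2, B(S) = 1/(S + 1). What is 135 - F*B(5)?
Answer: 406/3 ≈ 135.33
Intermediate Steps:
B(S) = 1/(1 + S)
135 - F*B(5) = 135 - (-2)/(1 + 5) = 135 - (-2)/6 = 135 - 1*(-1/3) = 135 + 1/3 = 406/3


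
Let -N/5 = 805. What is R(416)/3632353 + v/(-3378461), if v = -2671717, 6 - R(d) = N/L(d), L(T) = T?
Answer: 4037143643146197/5105053386672928 ≈ 0.79081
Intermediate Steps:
N = -4025 (N = -5*805 = -4025)
R(d) = 6 + 4025/d (R(d) = 6 - (-4025)/d = 6 + 4025/d)
R(416)/3632353 + v/(-3378461) = (6 + 4025/416)/3632353 - 2671717/(-3378461) = (6 + 4025*(1/416))*(1/3632353) - 2671717*(-1/3378461) = (6 + 4025/416)*(1/3632353) + 2671717/3378461 = (6521/416)*(1/3632353) + 2671717/3378461 = 6521/1511058848 + 2671717/3378461 = 4037143643146197/5105053386672928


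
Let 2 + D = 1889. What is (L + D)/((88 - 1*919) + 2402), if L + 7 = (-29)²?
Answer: 2721/1571 ≈ 1.7320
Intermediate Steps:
D = 1887 (D = -2 + 1889 = 1887)
L = 834 (L = -7 + (-29)² = -7 + 841 = 834)
(L + D)/((88 - 1*919) + 2402) = (834 + 1887)/((88 - 1*919) + 2402) = 2721/((88 - 919) + 2402) = 2721/(-831 + 2402) = 2721/1571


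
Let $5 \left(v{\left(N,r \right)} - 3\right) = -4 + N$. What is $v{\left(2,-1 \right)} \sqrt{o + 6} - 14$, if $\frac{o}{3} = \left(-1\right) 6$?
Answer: $-14 + \frac{26 i \sqrt{3}}{5} \approx -14.0 + 9.0067 i$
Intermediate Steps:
$v{\left(N,r \right)} = \frac{11}{5} + \frac{N}{5}$ ($v{\left(N,r \right)} = 3 + \frac{-4 + N}{5} = 3 + \left(- \frac{4}{5} + \frac{N}{5}\right) = \frac{11}{5} + \frac{N}{5}$)
$o = -18$ ($o = 3 \left(\left(-1\right) 6\right) = 3 \left(-6\right) = -18$)
$v{\left(2,-1 \right)} \sqrt{o + 6} - 14 = \left(\frac{11}{5} + \frac{1}{5} \cdot 2\right) \sqrt{-18 + 6} - 14 = \left(\frac{11}{5} + \frac{2}{5}\right) \sqrt{-12} - 14 = \frac{13 \cdot 2 i \sqrt{3}}{5} - 14 = \frac{26 i \sqrt{3}}{5} - 14 = -14 + \frac{26 i \sqrt{3}}{5}$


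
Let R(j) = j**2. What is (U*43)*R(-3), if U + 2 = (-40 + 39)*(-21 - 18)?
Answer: 14319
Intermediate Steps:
U = 37 (U = -2 + (-40 + 39)*(-21 - 18) = -2 - 1*(-39) = -2 + 39 = 37)
(U*43)*R(-3) = (37*43)*(-3)**2 = 1591*9 = 14319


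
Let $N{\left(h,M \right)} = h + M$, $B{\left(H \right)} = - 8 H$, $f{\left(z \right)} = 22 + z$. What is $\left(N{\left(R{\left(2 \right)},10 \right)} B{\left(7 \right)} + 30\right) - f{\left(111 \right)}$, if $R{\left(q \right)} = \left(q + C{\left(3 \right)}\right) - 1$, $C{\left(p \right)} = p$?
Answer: $-887$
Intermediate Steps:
$R{\left(q \right)} = 2 + q$ ($R{\left(q \right)} = \left(q + 3\right) - 1 = \left(3 + q\right) - 1 = 2 + q$)
$N{\left(h,M \right)} = M + h$
$\left(N{\left(R{\left(2 \right)},10 \right)} B{\left(7 \right)} + 30\right) - f{\left(111 \right)} = \left(\left(10 + \left(2 + 2\right)\right) \left(\left(-8\right) 7\right) + 30\right) - \left(22 + 111\right) = \left(\left(10 + 4\right) \left(-56\right) + 30\right) - 133 = \left(14 \left(-56\right) + 30\right) - 133 = \left(-784 + 30\right) - 133 = -754 - 133 = -887$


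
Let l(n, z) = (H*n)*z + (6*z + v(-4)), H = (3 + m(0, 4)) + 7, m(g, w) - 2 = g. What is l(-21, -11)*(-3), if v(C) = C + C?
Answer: -8094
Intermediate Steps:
m(g, w) = 2 + g
v(C) = 2*C
H = 12 (H = (3 + (2 + 0)) + 7 = (3 + 2) + 7 = 5 + 7 = 12)
l(n, z) = -8 + 6*z + 12*n*z (l(n, z) = (12*n)*z + (6*z + 2*(-4)) = 12*n*z + (6*z - 8) = 12*n*z + (-8 + 6*z) = -8 + 6*z + 12*n*z)
l(-21, -11)*(-3) = (-8 + 6*(-11) + 12*(-21)*(-11))*(-3) = (-8 - 66 + 2772)*(-3) = 2698*(-3) = -8094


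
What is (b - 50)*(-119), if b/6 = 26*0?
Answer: 5950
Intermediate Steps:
b = 0 (b = 6*(26*0) = 6*0 = 0)
(b - 50)*(-119) = (0 - 50)*(-119) = -50*(-119) = 5950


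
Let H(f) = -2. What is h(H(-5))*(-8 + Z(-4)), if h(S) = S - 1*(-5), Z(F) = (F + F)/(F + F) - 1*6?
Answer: -39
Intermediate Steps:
Z(F) = -5 (Z(F) = (2*F)/((2*F)) - 6 = (2*F)*(1/(2*F)) - 6 = 1 - 6 = -5)
h(S) = 5 + S (h(S) = S + 5 = 5 + S)
h(H(-5))*(-8 + Z(-4)) = (5 - 2)*(-8 - 5) = 3*(-13) = -39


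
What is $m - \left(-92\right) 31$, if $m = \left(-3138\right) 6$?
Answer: $-15976$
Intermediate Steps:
$m = -18828$
$m - \left(-92\right) 31 = -18828 - \left(-92\right) 31 = -18828 - -2852 = -18828 + 2852 = -15976$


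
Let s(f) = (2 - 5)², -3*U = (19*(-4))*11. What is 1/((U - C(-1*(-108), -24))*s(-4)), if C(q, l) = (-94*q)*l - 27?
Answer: -1/2190081 ≈ -4.5660e-7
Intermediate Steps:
U = 836/3 (U = -19*(-4)*11/3 = -(-76)*11/3 = -⅓*(-836) = 836/3 ≈ 278.67)
C(q, l) = -27 - 94*l*q (C(q, l) = -94*l*q - 27 = -27 - 94*l*q)
s(f) = 9 (s(f) = (-3)² = 9)
1/((U - C(-1*(-108), -24))*s(-4)) = 1/((836/3 - (-27 - 94*(-24)*(-1*(-108))))*9) = 1/((836/3 - (-27 - 94*(-24)*108))*9) = 1/((836/3 - (-27 + 243648))*9) = 1/((836/3 - 1*243621)*9) = 1/((836/3 - 243621)*9) = 1/(-730027/3*9) = 1/(-2190081) = -1/2190081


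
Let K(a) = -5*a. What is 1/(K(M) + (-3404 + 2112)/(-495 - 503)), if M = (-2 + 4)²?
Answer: -499/9334 ≈ -0.053460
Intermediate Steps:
M = 4 (M = 2² = 4)
1/(K(M) + (-3404 + 2112)/(-495 - 503)) = 1/(-5*4 + (-3404 + 2112)/(-495 - 503)) = 1/(-20 - 1292/(-998)) = 1/(-20 - 1292*(-1/998)) = 1/(-20 + 646/499) = 1/(-9334/499) = -499/9334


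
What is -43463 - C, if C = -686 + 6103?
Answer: -48880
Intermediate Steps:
C = 5417
-43463 - C = -43463 - 1*5417 = -43463 - 5417 = -48880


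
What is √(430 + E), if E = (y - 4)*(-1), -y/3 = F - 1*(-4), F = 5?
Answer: √461 ≈ 21.471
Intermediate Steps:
y = -27 (y = -3*(5 - 1*(-4)) = -3*(5 + 4) = -3*9 = -27)
E = 31 (E = (-27 - 4)*(-1) = -31*(-1) = 31)
√(430 + E) = √(430 + 31) = √461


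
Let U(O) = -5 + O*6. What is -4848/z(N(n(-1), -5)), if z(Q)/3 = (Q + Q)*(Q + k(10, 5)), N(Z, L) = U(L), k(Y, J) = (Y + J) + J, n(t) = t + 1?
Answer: -808/525 ≈ -1.5390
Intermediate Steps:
n(t) = 1 + t
k(Y, J) = Y + 2*J (k(Y, J) = (J + Y) + J = Y + 2*J)
U(O) = -5 + 6*O
N(Z, L) = -5 + 6*L
z(Q) = 6*Q*(20 + Q) (z(Q) = 3*((Q + Q)*(Q + (10 + 2*5))) = 3*((2*Q)*(Q + (10 + 10))) = 3*((2*Q)*(Q + 20)) = 3*((2*Q)*(20 + Q)) = 3*(2*Q*(20 + Q)) = 6*Q*(20 + Q))
-4848/z(N(n(-1), -5)) = -4848*1/(6*(-5 + 6*(-5))*(20 + (-5 + 6*(-5)))) = -4848*1/(6*(-5 - 30)*(20 + (-5 - 30))) = -4848*(-1/(210*(20 - 35))) = -4848/(6*(-35)*(-15)) = -4848/3150 = -4848*1/3150 = -808/525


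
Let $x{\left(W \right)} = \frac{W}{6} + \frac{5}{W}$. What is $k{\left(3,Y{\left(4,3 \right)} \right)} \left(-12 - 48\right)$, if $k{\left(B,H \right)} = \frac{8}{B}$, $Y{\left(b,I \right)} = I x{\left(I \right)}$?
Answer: $-160$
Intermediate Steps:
$x{\left(W \right)} = \frac{5}{W} + \frac{W}{6}$ ($x{\left(W \right)} = W \frac{1}{6} + \frac{5}{W} = \frac{W}{6} + \frac{5}{W} = \frac{5}{W} + \frac{W}{6}$)
$Y{\left(b,I \right)} = I \left(\frac{5}{I} + \frac{I}{6}\right)$
$k{\left(3,Y{\left(4,3 \right)} \right)} \left(-12 - 48\right) = \frac{8}{3} \left(-12 - 48\right) = 8 \cdot \frac{1}{3} \left(-60\right) = \frac{8}{3} \left(-60\right) = -160$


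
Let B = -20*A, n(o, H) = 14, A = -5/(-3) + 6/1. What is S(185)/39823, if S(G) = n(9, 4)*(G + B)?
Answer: 190/17067 ≈ 0.011133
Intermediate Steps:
A = 23/3 (A = -5*(-1/3) + 6*1 = 5/3 + 6 = 23/3 ≈ 7.6667)
B = -460/3 (B = -20*23/3 = -460/3 ≈ -153.33)
S(G) = -6440/3 + 14*G (S(G) = 14*(G - 460/3) = 14*(-460/3 + G) = -6440/3 + 14*G)
S(185)/39823 = (-6440/3 + 14*185)/39823 = (-6440/3 + 2590)*(1/39823) = (1330/3)*(1/39823) = 190/17067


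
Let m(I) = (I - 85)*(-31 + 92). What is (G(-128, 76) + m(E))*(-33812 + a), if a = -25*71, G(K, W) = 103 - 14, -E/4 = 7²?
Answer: 606829524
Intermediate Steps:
E = -196 (E = -4*7² = -4*49 = -196)
G(K, W) = 89
m(I) = -5185 + 61*I (m(I) = (-85 + I)*61 = -5185 + 61*I)
a = -1775
(G(-128, 76) + m(E))*(-33812 + a) = (89 + (-5185 + 61*(-196)))*(-33812 - 1775) = (89 + (-5185 - 11956))*(-35587) = (89 - 17141)*(-35587) = -17052*(-35587) = 606829524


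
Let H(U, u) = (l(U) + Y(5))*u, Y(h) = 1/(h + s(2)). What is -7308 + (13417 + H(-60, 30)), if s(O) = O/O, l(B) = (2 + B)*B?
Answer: 110514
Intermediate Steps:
l(B) = B*(2 + B)
s(O) = 1
Y(h) = 1/(1 + h) (Y(h) = 1/(h + 1) = 1/(1 + h))
H(U, u) = u*(⅙ + U*(2 + U)) (H(U, u) = (U*(2 + U) + 1/(1 + 5))*u = (U*(2 + U) + 1/6)*u = (U*(2 + U) + ⅙)*u = (⅙ + U*(2 + U))*u = u*(⅙ + U*(2 + U)))
-7308 + (13417 + H(-60, 30)) = -7308 + (13417 + (⅙)*30*(1 + 6*(-60)*(2 - 60))) = -7308 + (13417 + (⅙)*30*(1 + 6*(-60)*(-58))) = -7308 + (13417 + (⅙)*30*(1 + 20880)) = -7308 + (13417 + (⅙)*30*20881) = -7308 + (13417 + 104405) = -7308 + 117822 = 110514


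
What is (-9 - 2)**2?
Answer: 121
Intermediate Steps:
(-9 - 2)**2 = (-11)**2 = 121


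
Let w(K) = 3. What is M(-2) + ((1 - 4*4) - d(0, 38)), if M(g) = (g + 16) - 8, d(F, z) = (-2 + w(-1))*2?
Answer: -11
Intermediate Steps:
d(F, z) = 2 (d(F, z) = (-2 + 3)*2 = 1*2 = 2)
M(g) = 8 + g (M(g) = (16 + g) - 8 = 8 + g)
M(-2) + ((1 - 4*4) - d(0, 38)) = (8 - 2) + ((1 - 4*4) - 1*2) = 6 + ((1 - 16) - 2) = 6 + (-15 - 2) = 6 - 17 = -11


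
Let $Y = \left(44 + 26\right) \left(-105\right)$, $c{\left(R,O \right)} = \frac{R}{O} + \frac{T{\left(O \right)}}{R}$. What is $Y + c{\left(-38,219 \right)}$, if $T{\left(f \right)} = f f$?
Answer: $- \frac{71671603}{8322} \approx -8612.3$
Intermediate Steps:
$T{\left(f \right)} = f^{2}$
$c{\left(R,O \right)} = \frac{R}{O} + \frac{O^{2}}{R}$
$Y = -7350$ ($Y = 70 \left(-105\right) = -7350$)
$Y + c{\left(-38,219 \right)} = -7350 + \left(- \frac{38}{219} + \frac{219^{2}}{-38}\right) = -7350 + \left(\left(-38\right) \frac{1}{219} + 47961 \left(- \frac{1}{38}\right)\right) = -7350 - \frac{10504903}{8322} = - \frac{71671603}{8322}$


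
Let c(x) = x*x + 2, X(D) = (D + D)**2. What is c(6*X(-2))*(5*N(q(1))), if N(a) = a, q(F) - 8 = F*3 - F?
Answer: 460900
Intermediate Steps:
X(D) = 4*D**2 (X(D) = (2*D)**2 = 4*D**2)
c(x) = 2 + x**2 (c(x) = x**2 + 2 = 2 + x**2)
q(F) = 8 + 2*F (q(F) = 8 + (F*3 - F) = 8 + (3*F - F) = 8 + 2*F)
c(6*X(-2))*(5*N(q(1))) = (2 + (6*(4*(-2)**2))**2)*(5*(8 + 2*1)) = (2 + (6*(4*4))**2)*(5*(8 + 2)) = (2 + (6*16)**2)*(5*10) = (2 + 96**2)*50 = (2 + 9216)*50 = 9218*50 = 460900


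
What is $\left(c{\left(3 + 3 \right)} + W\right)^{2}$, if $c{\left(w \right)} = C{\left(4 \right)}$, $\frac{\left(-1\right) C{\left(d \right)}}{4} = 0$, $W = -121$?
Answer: $14641$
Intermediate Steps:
$C{\left(d \right)} = 0$ ($C{\left(d \right)} = \left(-4\right) 0 = 0$)
$c{\left(w \right)} = 0$
$\left(c{\left(3 + 3 \right)} + W\right)^{2} = \left(0 - 121\right)^{2} = \left(-121\right)^{2} = 14641$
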